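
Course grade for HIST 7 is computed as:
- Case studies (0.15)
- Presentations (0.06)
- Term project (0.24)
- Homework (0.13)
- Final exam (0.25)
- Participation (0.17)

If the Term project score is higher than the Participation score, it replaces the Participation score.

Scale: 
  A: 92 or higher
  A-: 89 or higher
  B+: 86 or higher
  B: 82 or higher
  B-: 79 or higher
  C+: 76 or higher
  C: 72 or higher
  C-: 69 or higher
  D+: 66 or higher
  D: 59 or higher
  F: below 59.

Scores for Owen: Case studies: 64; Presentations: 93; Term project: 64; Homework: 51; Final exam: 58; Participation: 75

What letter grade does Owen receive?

D

Term project (64) ≤ Participation (75), so Participation stays at 75.
Weighted total:
  Case studies 64 × 0.15 = 9.6
  Presentations 93 × 0.06 = 5.58
  Term project 64 × 0.24 = 15.36
  Homework 51 × 0.13 = 6.63
  Final exam 58 × 0.25 = 14.5
  Participation 75 × 0.17 = 12.75
Sum = 64.42
64.42 is ≥ 59 and < 66 → D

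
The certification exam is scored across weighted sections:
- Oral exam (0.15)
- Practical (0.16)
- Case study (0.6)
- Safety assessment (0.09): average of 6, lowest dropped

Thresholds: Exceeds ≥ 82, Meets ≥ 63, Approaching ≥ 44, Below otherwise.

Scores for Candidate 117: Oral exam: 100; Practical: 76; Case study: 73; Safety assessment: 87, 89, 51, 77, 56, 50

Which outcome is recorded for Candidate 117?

Meets

Safety assessment: drop 50 → average of remaining 5 = 360/5 = 72
Weighted total:
  Oral exam 100 × 0.15 = 15
  Practical 76 × 0.16 = 12.16
  Case study 73 × 0.6 = 43.8
  Safety assessment 72 × 0.09 = 6.48
Sum = 77.44
77.44 is ≥ 63 and < 82 → Meets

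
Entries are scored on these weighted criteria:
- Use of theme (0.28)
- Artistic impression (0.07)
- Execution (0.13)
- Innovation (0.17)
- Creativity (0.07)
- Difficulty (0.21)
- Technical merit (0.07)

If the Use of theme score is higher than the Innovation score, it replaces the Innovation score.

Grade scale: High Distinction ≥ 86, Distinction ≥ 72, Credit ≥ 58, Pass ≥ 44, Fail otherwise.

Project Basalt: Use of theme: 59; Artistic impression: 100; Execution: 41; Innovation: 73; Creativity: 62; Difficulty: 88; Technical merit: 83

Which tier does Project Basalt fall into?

Use of theme (59) ≤ Innovation (73), so Innovation stays at 73.
Weighted total:
  Use of theme 59 × 0.28 = 16.52
  Artistic impression 100 × 0.07 = 7
  Execution 41 × 0.13 = 5.33
  Innovation 73 × 0.17 = 12.41
  Creativity 62 × 0.07 = 4.34
  Difficulty 88 × 0.21 = 18.48
  Technical merit 83 × 0.07 = 5.81
Sum = 69.89
69.89 is ≥ 58 and < 72 → Credit

Credit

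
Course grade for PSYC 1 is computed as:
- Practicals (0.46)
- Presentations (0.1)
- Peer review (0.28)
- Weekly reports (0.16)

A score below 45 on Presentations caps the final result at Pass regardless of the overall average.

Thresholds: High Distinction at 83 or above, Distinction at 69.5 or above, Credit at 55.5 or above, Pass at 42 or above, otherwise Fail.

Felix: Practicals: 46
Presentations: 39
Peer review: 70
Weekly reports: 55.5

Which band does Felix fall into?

Pass

Presentations score 39 < 45: minimum not met.
Weighted total:
  Practicals 46 × 0.46 = 21.16
  Presentations 39 × 0.1 = 3.9
  Peer review 70 × 0.28 = 19.6
  Weekly reports 55.5 × 0.16 = 8.88
Sum = 53.54
53.54 would be Pass; cap at Pass applies → Pass.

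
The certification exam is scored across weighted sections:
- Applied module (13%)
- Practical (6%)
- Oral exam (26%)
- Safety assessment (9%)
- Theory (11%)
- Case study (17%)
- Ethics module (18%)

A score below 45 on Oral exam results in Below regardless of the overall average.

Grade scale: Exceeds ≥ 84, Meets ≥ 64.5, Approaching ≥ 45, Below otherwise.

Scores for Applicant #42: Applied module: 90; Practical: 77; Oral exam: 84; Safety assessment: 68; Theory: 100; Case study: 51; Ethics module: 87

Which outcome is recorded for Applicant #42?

Meets

Oral exam score 84 ≥ 45: minimum met.
Weighted total:
  Applied module 90 × 0.13 = 11.7
  Practical 77 × 0.06 = 4.62
  Oral exam 84 × 0.26 = 21.84
  Safety assessment 68 × 0.09 = 6.12
  Theory 100 × 0.11 = 11
  Case study 51 × 0.17 = 8.67
  Ethics module 87 × 0.18 = 15.66
Sum = 79.61
79.61 is ≥ 64.5 and < 84 → Meets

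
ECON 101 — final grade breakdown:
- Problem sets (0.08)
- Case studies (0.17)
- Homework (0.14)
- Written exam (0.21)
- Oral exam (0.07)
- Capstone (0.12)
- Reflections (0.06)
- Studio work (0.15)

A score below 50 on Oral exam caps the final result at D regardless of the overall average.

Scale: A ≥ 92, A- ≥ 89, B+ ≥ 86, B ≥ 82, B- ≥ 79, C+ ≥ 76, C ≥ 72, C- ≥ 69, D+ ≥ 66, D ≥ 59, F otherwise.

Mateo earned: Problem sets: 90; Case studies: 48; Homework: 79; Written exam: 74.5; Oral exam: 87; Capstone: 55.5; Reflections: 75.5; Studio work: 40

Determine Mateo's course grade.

Oral exam score 87 ≥ 50: minimum met.
Weighted total:
  Problem sets 90 × 0.08 = 7.2
  Case studies 48 × 0.17 = 8.16
  Homework 79 × 0.14 = 11.06
  Written exam 74.5 × 0.21 = 15.645
  Oral exam 87 × 0.07 = 6.09
  Capstone 55.5 × 0.12 = 6.66
  Reflections 75.5 × 0.06 = 4.53
  Studio work 40 × 0.15 = 6
Sum = 65.345
65.345 is ≥ 59 and < 66 → D

D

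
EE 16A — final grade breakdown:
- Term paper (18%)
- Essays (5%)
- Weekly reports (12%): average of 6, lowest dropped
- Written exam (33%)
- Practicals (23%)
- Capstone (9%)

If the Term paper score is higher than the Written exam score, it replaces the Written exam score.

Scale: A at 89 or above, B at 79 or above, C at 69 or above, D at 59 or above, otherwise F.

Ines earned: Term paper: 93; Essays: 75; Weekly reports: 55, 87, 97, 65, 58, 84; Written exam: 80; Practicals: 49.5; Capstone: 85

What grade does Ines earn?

Weekly reports: drop 55 → average of remaining 5 = 391/5 = 78.2
Term paper (93) > Written exam (80), so Written exam counts as 93.
Weighted total:
  Term paper 93 × 0.18 = 16.74
  Essays 75 × 0.05 = 3.75
  Weekly reports 78.2 × 0.12 = 9.384
  Written exam 93 × 0.33 = 30.69
  Practicals 49.5 × 0.23 = 11.385
  Capstone 85 × 0.09 = 7.65
Sum = 79.599
79.599 is ≥ 79 and < 89 → B

B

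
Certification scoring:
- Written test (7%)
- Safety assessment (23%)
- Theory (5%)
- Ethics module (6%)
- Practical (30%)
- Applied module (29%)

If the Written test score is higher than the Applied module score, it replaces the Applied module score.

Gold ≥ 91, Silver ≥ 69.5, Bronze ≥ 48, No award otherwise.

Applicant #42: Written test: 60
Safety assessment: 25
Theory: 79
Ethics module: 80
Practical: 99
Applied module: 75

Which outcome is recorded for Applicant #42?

Silver

Written test (60) ≤ Applied module (75), so Applied module stays at 75.
Weighted total:
  Written test 60 × 0.07 = 4.2
  Safety assessment 25 × 0.23 = 5.75
  Theory 79 × 0.05 = 3.95
  Ethics module 80 × 0.06 = 4.8
  Practical 99 × 0.3 = 29.7
  Applied module 75 × 0.29 = 21.75
Sum = 70.15
70.15 is ≥ 69.5 and < 91 → Silver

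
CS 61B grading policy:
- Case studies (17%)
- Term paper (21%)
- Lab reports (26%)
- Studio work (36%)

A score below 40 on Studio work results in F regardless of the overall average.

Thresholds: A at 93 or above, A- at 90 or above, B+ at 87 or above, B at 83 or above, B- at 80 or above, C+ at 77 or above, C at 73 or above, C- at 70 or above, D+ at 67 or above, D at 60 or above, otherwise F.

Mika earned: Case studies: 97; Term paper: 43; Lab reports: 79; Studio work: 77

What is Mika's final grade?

Studio work score 77 ≥ 40: minimum met.
Weighted total:
  Case studies 97 × 0.17 = 16.49
  Term paper 43 × 0.21 = 9.03
  Lab reports 79 × 0.26 = 20.54
  Studio work 77 × 0.36 = 27.72
Sum = 73.78
73.78 is ≥ 73 and < 77 → C

C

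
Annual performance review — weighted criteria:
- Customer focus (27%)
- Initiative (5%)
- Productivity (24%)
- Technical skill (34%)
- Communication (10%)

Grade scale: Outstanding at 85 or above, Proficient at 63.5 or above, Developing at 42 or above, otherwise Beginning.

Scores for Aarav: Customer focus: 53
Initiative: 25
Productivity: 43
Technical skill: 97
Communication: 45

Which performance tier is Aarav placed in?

Weighted total:
  Customer focus 53 × 0.27 = 14.31
  Initiative 25 × 0.05 = 1.25
  Productivity 43 × 0.24 = 10.32
  Technical skill 97 × 0.34 = 32.98
  Communication 45 × 0.1 = 4.5
Sum = 63.36
63.36 is ≥ 42 and < 63.5 → Developing

Developing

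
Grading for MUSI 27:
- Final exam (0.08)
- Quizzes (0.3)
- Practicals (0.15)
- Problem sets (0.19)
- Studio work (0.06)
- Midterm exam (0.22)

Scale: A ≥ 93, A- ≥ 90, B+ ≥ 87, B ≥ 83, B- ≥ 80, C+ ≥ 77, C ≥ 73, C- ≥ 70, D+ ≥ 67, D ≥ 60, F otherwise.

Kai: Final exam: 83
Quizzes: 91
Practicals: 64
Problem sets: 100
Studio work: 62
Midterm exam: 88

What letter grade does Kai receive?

Weighted total:
  Final exam 83 × 0.08 = 6.64
  Quizzes 91 × 0.3 = 27.3
  Practicals 64 × 0.15 = 9.6
  Problem sets 100 × 0.19 = 19
  Studio work 62 × 0.06 = 3.72
  Midterm exam 88 × 0.22 = 19.36
Sum = 85.62
85.62 is ≥ 83 and < 87 → B

B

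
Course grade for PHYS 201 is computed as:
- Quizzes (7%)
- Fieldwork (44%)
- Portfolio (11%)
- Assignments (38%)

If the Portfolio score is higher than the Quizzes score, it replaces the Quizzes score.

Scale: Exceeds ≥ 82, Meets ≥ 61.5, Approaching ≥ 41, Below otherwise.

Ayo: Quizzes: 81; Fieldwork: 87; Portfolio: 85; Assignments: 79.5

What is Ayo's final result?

Exceeds

Portfolio (85) > Quizzes (81), so Quizzes counts as 85.
Weighted total:
  Quizzes 85 × 0.07 = 5.95
  Fieldwork 87 × 0.44 = 38.28
  Portfolio 85 × 0.11 = 9.35
  Assignments 79.5 × 0.38 = 30.21
Sum = 83.79
83.79 ≥ 82 → Exceeds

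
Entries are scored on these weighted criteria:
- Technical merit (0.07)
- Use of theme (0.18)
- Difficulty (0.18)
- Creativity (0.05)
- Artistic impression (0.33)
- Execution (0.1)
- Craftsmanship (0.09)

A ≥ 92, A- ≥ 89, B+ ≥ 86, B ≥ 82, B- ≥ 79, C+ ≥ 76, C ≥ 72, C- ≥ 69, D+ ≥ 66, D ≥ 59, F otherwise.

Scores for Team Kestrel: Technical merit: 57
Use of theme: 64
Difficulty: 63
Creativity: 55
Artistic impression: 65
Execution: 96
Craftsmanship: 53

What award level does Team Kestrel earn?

Weighted total:
  Technical merit 57 × 0.07 = 3.99
  Use of theme 64 × 0.18 = 11.52
  Difficulty 63 × 0.18 = 11.34
  Creativity 55 × 0.05 = 2.75
  Artistic impression 65 × 0.33 = 21.45
  Execution 96 × 0.1 = 9.6
  Craftsmanship 53 × 0.09 = 4.77
Sum = 65.42
65.42 is ≥ 59 and < 66 → D

D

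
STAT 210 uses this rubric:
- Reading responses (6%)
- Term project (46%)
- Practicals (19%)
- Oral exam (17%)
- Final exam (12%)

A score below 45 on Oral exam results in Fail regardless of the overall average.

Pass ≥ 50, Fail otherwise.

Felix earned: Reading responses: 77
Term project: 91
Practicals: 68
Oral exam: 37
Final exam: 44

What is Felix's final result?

Oral exam score 37 < 45: minimum not met.
Weighted total:
  Reading responses 77 × 0.06 = 4.62
  Term project 91 × 0.46 = 41.86
  Practicals 68 × 0.19 = 12.92
  Oral exam 37 × 0.17 = 6.29
  Final exam 44 × 0.12 = 5.28
Sum = 70.97
Because the Oral exam minimum was not met, the result is Fail.

Fail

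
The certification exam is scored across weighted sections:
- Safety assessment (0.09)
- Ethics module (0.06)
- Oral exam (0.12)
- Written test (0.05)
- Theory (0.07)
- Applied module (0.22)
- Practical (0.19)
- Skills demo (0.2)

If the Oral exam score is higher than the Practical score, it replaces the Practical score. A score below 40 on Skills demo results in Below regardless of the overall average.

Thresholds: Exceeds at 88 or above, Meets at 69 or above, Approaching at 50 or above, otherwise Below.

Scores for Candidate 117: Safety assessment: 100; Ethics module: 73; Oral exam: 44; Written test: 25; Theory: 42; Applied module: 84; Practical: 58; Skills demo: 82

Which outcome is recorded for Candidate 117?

Oral exam (44) ≤ Practical (58), so Practical stays at 58.
Skills demo score 82 ≥ 40: minimum met.
Weighted total:
  Safety assessment 100 × 0.09 = 9
  Ethics module 73 × 0.06 = 4.38
  Oral exam 44 × 0.12 = 5.28
  Written test 25 × 0.05 = 1.25
  Theory 42 × 0.07 = 2.94
  Applied module 84 × 0.22 = 18.48
  Practical 58 × 0.19 = 11.02
  Skills demo 82 × 0.2 = 16.4
Sum = 68.75
68.75 is ≥ 50 and < 69 → Approaching

Approaching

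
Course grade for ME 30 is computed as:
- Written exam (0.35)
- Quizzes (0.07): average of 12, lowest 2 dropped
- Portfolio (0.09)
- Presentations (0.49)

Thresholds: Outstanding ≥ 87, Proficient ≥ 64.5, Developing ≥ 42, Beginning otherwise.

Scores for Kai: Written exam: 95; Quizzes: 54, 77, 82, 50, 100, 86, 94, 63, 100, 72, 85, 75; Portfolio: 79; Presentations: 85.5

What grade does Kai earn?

Quizzes: drop 50, 54 → average of remaining 10 = 834/10 = 83.4
Weighted total:
  Written exam 95 × 0.35 = 33.25
  Quizzes 83.4 × 0.07 = 5.838
  Portfolio 79 × 0.09 = 7.11
  Presentations 85.5 × 0.49 = 41.895
Sum = 88.093
88.093 ≥ 87 → Outstanding

Outstanding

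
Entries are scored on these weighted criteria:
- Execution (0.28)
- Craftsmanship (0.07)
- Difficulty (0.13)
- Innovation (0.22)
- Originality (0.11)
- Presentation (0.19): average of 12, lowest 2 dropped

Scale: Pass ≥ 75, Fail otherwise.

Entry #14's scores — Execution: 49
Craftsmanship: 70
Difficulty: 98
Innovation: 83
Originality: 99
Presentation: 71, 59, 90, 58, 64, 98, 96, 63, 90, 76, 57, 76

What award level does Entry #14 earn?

Presentation: drop 57, 58 → average of remaining 10 = 783/10 = 78.3
Weighted total:
  Execution 49 × 0.28 = 13.72
  Craftsmanship 70 × 0.07 = 4.9
  Difficulty 98 × 0.13 = 12.74
  Innovation 83 × 0.22 = 18.26
  Originality 99 × 0.11 = 10.89
  Presentation 78.3 × 0.19 = 14.877
Sum = 75.387
75.387 ≥ 75 → Pass

Pass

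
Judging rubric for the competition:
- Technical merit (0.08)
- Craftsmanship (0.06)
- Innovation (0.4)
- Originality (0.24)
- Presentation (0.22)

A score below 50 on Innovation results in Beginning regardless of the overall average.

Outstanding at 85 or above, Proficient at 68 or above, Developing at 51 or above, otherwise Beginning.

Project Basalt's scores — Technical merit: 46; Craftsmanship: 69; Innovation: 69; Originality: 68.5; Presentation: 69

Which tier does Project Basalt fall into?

Innovation score 69 ≥ 50: minimum met.
Weighted total:
  Technical merit 46 × 0.08 = 3.68
  Craftsmanship 69 × 0.06 = 4.14
  Innovation 69 × 0.4 = 27.6
  Originality 68.5 × 0.24 = 16.44
  Presentation 69 × 0.22 = 15.18
Sum = 67.04
67.04 is ≥ 51 and < 68 → Developing

Developing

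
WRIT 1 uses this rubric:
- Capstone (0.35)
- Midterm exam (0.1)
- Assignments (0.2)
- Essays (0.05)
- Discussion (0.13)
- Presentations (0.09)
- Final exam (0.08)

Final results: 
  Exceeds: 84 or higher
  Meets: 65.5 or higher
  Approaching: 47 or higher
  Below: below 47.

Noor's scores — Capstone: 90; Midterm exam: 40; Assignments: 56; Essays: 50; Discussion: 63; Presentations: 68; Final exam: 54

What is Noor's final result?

Weighted total:
  Capstone 90 × 0.35 = 31.5
  Midterm exam 40 × 0.1 = 4
  Assignments 56 × 0.2 = 11.2
  Essays 50 × 0.05 = 2.5
  Discussion 63 × 0.13 = 8.19
  Presentations 68 × 0.09 = 6.12
  Final exam 54 × 0.08 = 4.32
Sum = 67.83
67.83 is ≥ 65.5 and < 84 → Meets

Meets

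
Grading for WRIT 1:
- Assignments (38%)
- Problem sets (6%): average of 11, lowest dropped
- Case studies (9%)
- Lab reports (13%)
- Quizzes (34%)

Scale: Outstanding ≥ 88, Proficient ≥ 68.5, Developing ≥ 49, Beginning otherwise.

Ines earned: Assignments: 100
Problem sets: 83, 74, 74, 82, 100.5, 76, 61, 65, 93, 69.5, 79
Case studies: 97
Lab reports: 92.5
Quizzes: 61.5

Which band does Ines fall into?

Problem sets: drop 61 → average of remaining 10 = 796/10 = 79.6
Weighted total:
  Assignments 100 × 0.38 = 38
  Problem sets 79.6 × 0.06 = 4.776
  Case studies 97 × 0.09 = 8.73
  Lab reports 92.5 × 0.13 = 12.025
  Quizzes 61.5 × 0.34 = 20.91
Sum = 84.441
84.441 is ≥ 68.5 and < 88 → Proficient

Proficient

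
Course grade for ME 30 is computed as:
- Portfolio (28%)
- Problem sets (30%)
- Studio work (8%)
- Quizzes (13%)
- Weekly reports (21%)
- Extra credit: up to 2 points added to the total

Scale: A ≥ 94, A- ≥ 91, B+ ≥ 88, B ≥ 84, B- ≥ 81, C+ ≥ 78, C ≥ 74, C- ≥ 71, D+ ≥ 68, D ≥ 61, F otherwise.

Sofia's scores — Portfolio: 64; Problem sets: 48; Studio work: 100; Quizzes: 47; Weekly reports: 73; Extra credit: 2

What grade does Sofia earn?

Weighted total:
  Portfolio 64 × 0.28 = 17.92
  Problem sets 48 × 0.3 = 14.4
  Studio work 100 × 0.08 = 8
  Quizzes 47 × 0.13 = 6.11
  Weekly reports 73 × 0.21 = 15.33
Sum = 61.76
Extra credit: 61.76 + 2 = 63.76
63.76 is ≥ 61 and < 68 → D

D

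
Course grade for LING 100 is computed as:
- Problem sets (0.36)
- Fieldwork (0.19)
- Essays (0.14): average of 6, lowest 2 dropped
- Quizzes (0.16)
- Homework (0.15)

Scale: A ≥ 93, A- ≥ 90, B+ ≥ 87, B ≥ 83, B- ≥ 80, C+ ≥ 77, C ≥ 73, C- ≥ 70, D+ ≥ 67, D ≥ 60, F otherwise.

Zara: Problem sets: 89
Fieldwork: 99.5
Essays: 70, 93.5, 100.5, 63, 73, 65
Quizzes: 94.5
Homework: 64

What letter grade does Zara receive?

Essays: drop 63, 65 → average of remaining 4 = 337/4 = 84.25
Weighted total:
  Problem sets 89 × 0.36 = 32.04
  Fieldwork 99.5 × 0.19 = 18.905
  Essays 84.25 × 0.14 = 11.795
  Quizzes 94.5 × 0.16 = 15.12
  Homework 64 × 0.15 = 9.6
Sum = 87.46
87.46 is ≥ 87 and < 90 → B+

B+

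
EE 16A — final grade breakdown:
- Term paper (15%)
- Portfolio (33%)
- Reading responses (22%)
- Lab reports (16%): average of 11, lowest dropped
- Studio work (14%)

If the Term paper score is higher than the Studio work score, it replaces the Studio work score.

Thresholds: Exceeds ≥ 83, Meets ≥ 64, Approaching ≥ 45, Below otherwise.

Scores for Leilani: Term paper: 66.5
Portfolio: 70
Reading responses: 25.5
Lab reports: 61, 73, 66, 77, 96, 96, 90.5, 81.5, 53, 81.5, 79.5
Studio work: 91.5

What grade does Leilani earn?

Lab reports: drop 53 → average of remaining 10 = 802/10 = 80.2
Term paper (66.5) ≤ Studio work (91.5), so Studio work stays at 91.5.
Weighted total:
  Term paper 66.5 × 0.15 = 9.975
  Portfolio 70 × 0.33 = 23.1
  Reading responses 25.5 × 0.22 = 5.61
  Lab reports 80.2 × 0.16 = 12.832
  Studio work 91.5 × 0.14 = 12.81
Sum = 64.327
64.327 is ≥ 64 and < 83 → Meets

Meets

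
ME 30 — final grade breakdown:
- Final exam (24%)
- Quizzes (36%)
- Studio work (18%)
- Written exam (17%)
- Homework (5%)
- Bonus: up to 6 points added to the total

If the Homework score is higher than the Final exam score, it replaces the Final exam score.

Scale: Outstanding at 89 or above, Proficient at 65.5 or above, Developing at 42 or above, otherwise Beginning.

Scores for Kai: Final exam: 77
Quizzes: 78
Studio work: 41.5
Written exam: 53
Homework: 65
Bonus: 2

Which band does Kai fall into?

Homework (65) ≤ Final exam (77), so Final exam stays at 77.
Weighted total:
  Final exam 77 × 0.24 = 18.48
  Quizzes 78 × 0.36 = 28.08
  Studio work 41.5 × 0.18 = 7.47
  Written exam 53 × 0.17 = 9.01
  Homework 65 × 0.05 = 3.25
Sum = 66.29
Bonus: 66.29 + 2 = 68.29
68.29 is ≥ 65.5 and < 89 → Proficient

Proficient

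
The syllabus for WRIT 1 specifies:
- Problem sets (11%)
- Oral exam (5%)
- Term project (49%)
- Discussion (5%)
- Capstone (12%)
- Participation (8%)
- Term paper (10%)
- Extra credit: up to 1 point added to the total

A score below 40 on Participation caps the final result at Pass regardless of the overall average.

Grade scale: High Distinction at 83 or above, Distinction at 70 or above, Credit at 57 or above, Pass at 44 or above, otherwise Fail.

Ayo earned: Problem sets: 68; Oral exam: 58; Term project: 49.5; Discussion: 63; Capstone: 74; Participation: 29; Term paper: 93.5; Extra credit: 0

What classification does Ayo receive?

Pass

Participation score 29 < 40: minimum not met.
Weighted total:
  Problem sets 68 × 0.11 = 7.48
  Oral exam 58 × 0.05 = 2.9
  Term project 49.5 × 0.49 = 24.255
  Discussion 63 × 0.05 = 3.15
  Capstone 74 × 0.12 = 8.88
  Participation 29 × 0.08 = 2.32
  Term paper 93.5 × 0.1 = 9.35
Sum = 58.335
Extra credit: 58.335 + 0 = 58.335
58.335 would be Credit; cap at Pass applies → Pass.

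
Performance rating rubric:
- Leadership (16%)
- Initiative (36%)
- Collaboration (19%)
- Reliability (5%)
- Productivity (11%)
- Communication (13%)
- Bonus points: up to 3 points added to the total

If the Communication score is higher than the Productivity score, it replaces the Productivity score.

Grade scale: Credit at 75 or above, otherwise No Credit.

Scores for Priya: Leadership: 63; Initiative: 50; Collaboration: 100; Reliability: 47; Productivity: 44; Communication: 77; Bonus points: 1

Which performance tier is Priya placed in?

No Credit

Communication (77) > Productivity (44), so Productivity counts as 77.
Weighted total:
  Leadership 63 × 0.16 = 10.08
  Initiative 50 × 0.36 = 18
  Collaboration 100 × 0.19 = 19
  Reliability 47 × 0.05 = 2.35
  Productivity 77 × 0.11 = 8.47
  Communication 77 × 0.13 = 10.01
Sum = 67.91
Bonus points: 67.91 + 1 = 68.91
68.91 < 75 → No Credit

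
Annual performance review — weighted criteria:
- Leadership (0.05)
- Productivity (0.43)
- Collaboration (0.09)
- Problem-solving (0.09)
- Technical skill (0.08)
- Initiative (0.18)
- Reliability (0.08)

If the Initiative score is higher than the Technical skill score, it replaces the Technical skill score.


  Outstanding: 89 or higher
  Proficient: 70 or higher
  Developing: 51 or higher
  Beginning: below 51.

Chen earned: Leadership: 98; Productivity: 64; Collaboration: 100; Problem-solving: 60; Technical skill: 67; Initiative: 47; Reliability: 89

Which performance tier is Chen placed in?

Developing

Initiative (47) ≤ Technical skill (67), so Technical skill stays at 67.
Weighted total:
  Leadership 98 × 0.05 = 4.9
  Productivity 64 × 0.43 = 27.52
  Collaboration 100 × 0.09 = 9
  Problem-solving 60 × 0.09 = 5.4
  Technical skill 67 × 0.08 = 5.36
  Initiative 47 × 0.18 = 8.46
  Reliability 89 × 0.08 = 7.12
Sum = 67.76
67.76 is ≥ 51 and < 70 → Developing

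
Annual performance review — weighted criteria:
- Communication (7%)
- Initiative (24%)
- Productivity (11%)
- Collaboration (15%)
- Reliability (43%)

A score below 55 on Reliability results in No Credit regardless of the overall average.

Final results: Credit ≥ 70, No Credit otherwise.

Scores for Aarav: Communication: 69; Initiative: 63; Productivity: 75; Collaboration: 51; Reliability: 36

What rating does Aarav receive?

No Credit

Reliability score 36 < 55: minimum not met.
Weighted total:
  Communication 69 × 0.07 = 4.83
  Initiative 63 × 0.24 = 15.12
  Productivity 75 × 0.11 = 8.25
  Collaboration 51 × 0.15 = 7.65
  Reliability 36 × 0.43 = 15.48
Sum = 51.33
Because the Reliability minimum was not met, the result is No Credit.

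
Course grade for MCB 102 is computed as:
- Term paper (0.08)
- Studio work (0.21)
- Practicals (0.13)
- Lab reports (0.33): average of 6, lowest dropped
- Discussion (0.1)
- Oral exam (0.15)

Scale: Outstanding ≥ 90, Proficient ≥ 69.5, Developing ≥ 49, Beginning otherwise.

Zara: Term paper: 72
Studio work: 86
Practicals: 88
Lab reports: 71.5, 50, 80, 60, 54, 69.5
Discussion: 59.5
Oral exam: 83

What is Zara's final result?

Proficient

Lab reports: drop 50 → average of remaining 5 = 335/5 = 67
Weighted total:
  Term paper 72 × 0.08 = 5.76
  Studio work 86 × 0.21 = 18.06
  Practicals 88 × 0.13 = 11.44
  Lab reports 67 × 0.33 = 22.11
  Discussion 59.5 × 0.1 = 5.95
  Oral exam 83 × 0.15 = 12.45
Sum = 75.77
75.77 is ≥ 69.5 and < 90 → Proficient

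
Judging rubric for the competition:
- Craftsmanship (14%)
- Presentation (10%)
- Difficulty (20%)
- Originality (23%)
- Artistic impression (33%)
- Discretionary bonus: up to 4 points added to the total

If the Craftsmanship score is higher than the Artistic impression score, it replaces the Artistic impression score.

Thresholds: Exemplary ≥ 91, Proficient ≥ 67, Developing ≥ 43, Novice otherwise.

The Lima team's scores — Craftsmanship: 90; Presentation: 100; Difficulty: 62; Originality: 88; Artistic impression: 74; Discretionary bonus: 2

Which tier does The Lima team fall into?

Craftsmanship (90) > Artistic impression (74), so Artistic impression counts as 90.
Weighted total:
  Craftsmanship 90 × 0.14 = 12.6
  Presentation 100 × 0.1 = 10
  Difficulty 62 × 0.2 = 12.4
  Originality 88 × 0.23 = 20.24
  Artistic impression 90 × 0.33 = 29.7
Sum = 84.94
Discretionary bonus: 84.94 + 2 = 86.94
86.94 is ≥ 67 and < 91 → Proficient

Proficient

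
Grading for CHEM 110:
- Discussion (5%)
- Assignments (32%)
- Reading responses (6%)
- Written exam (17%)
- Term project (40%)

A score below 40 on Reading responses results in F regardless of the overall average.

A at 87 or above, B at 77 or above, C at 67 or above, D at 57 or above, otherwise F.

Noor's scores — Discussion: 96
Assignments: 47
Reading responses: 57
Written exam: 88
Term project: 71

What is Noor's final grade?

D

Reading responses score 57 ≥ 40: minimum met.
Weighted total:
  Discussion 96 × 0.05 = 4.8
  Assignments 47 × 0.32 = 15.04
  Reading responses 57 × 0.06 = 3.42
  Written exam 88 × 0.17 = 14.96
  Term project 71 × 0.4 = 28.4
Sum = 66.62
66.62 is ≥ 57 and < 67 → D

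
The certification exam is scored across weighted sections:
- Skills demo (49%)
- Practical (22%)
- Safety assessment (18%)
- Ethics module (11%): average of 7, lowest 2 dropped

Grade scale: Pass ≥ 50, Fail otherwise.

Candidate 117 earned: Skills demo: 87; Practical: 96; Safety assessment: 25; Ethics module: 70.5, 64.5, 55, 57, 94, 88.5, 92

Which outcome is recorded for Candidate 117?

Pass

Ethics module: drop 55, 57 → average of remaining 5 = 409.5/5 = 81.9
Weighted total:
  Skills demo 87 × 0.49 = 42.63
  Practical 96 × 0.22 = 21.12
  Safety assessment 25 × 0.18 = 4.5
  Ethics module 81.9 × 0.11 = 9.009
Sum = 77.259
77.259 ≥ 50 → Pass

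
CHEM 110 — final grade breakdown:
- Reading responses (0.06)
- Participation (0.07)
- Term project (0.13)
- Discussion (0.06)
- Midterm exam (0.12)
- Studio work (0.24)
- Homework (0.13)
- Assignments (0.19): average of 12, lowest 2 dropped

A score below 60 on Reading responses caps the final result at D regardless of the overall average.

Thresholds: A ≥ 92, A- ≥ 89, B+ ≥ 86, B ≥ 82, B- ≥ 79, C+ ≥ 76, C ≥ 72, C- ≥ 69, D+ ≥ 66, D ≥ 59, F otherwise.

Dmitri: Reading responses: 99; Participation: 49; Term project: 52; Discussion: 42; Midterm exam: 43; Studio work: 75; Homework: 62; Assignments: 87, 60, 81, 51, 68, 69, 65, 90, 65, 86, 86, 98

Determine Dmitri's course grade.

D

Assignments: drop 51, 60 → average of remaining 10 = 795/10 = 79.5
Reading responses score 99 ≥ 60: minimum met.
Weighted total:
  Reading responses 99 × 0.06 = 5.94
  Participation 49 × 0.07 = 3.43
  Term project 52 × 0.13 = 6.76
  Discussion 42 × 0.06 = 2.52
  Midterm exam 43 × 0.12 = 5.16
  Studio work 75 × 0.24 = 18
  Homework 62 × 0.13 = 8.06
  Assignments 79.5 × 0.19 = 15.105
Sum = 64.975
64.975 is ≥ 59 and < 66 → D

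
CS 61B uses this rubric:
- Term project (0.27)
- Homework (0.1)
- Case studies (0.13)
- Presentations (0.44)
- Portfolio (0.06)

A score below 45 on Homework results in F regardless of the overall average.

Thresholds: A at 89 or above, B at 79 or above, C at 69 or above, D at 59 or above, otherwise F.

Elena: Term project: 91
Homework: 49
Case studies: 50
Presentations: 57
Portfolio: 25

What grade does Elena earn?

D

Homework score 49 ≥ 45: minimum met.
Weighted total:
  Term project 91 × 0.27 = 24.57
  Homework 49 × 0.1 = 4.9
  Case studies 50 × 0.13 = 6.5
  Presentations 57 × 0.44 = 25.08
  Portfolio 25 × 0.06 = 1.5
Sum = 62.55
62.55 is ≥ 59 and < 69 → D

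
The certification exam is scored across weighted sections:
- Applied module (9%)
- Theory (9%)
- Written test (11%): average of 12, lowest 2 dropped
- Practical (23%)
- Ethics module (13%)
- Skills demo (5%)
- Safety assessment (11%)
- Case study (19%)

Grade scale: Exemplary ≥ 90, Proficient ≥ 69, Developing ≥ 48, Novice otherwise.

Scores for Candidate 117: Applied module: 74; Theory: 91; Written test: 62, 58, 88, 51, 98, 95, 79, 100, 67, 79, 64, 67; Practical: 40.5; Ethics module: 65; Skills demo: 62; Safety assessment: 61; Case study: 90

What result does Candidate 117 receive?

Developing

Written test: drop 51, 58 → average of remaining 10 = 799/10 = 79.9
Weighted total:
  Applied module 74 × 0.09 = 6.66
  Theory 91 × 0.09 = 8.19
  Written test 79.9 × 0.11 = 8.789
  Practical 40.5 × 0.23 = 9.315
  Ethics module 65 × 0.13 = 8.45
  Skills demo 62 × 0.05 = 3.1
  Safety assessment 61 × 0.11 = 6.71
  Case study 90 × 0.19 = 17.1
Sum = 68.314
68.314 is ≥ 48 and < 69 → Developing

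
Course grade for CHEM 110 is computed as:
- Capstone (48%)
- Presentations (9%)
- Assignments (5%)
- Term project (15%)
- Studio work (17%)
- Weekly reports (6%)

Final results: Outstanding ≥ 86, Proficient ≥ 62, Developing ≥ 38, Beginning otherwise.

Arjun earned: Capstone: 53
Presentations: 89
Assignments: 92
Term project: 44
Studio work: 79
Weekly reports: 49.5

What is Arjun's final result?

Developing

Weighted total:
  Capstone 53 × 0.48 = 25.44
  Presentations 89 × 0.09 = 8.01
  Assignments 92 × 0.05 = 4.6
  Term project 44 × 0.15 = 6.6
  Studio work 79 × 0.17 = 13.43
  Weekly reports 49.5 × 0.06 = 2.97
Sum = 61.05
61.05 is ≥ 38 and < 62 → Developing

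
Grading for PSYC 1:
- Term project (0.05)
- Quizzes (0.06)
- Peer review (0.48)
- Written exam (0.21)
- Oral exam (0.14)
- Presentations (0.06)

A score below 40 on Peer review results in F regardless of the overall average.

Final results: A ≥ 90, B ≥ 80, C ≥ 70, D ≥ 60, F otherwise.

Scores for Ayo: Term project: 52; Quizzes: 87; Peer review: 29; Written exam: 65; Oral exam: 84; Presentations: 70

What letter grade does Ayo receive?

Peer review score 29 < 40: minimum not met.
Weighted total:
  Term project 52 × 0.05 = 2.6
  Quizzes 87 × 0.06 = 5.22
  Peer review 29 × 0.48 = 13.92
  Written exam 65 × 0.21 = 13.65
  Oral exam 84 × 0.14 = 11.76
  Presentations 70 × 0.06 = 4.2
Sum = 51.35
Because the Peer review minimum was not met, the result is F.

F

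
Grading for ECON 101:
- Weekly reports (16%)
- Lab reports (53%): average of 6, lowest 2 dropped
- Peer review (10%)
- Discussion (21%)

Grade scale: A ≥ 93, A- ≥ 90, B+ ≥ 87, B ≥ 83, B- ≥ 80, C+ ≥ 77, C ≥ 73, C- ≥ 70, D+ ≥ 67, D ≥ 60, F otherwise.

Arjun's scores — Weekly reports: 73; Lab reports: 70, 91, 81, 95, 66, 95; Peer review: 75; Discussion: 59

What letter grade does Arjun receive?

Lab reports: drop 66, 70 → average of remaining 4 = 362/4 = 90.5
Weighted total:
  Weekly reports 73 × 0.16 = 11.68
  Lab reports 90.5 × 0.53 = 47.965
  Peer review 75 × 0.1 = 7.5
  Discussion 59 × 0.21 = 12.39
Sum = 79.535
79.535 is ≥ 77 and < 80 → C+

C+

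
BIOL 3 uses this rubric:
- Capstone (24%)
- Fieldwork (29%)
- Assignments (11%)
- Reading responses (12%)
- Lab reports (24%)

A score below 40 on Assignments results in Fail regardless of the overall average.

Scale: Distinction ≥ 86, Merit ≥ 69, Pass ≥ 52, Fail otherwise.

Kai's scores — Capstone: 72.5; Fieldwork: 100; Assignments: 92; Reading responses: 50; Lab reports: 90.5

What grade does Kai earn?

Assignments score 92 ≥ 40: minimum met.
Weighted total:
  Capstone 72.5 × 0.24 = 17.4
  Fieldwork 100 × 0.29 = 29
  Assignments 92 × 0.11 = 10.12
  Reading responses 50 × 0.12 = 6
  Lab reports 90.5 × 0.24 = 21.72
Sum = 84.24
84.24 is ≥ 69 and < 86 → Merit

Merit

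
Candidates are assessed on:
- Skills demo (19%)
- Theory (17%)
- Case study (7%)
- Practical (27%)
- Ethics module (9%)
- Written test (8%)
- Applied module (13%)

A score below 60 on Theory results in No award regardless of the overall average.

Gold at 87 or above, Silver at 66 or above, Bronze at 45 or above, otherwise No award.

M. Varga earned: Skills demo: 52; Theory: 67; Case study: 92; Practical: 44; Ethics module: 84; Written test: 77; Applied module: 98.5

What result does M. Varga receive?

Theory score 67 ≥ 60: minimum met.
Weighted total:
  Skills demo 52 × 0.19 = 9.88
  Theory 67 × 0.17 = 11.39
  Case study 92 × 0.07 = 6.44
  Practical 44 × 0.27 = 11.88
  Ethics module 84 × 0.09 = 7.56
  Written test 77 × 0.08 = 6.16
  Applied module 98.5 × 0.13 = 12.805
Sum = 66.115
66.115 is ≥ 66 and < 87 → Silver

Silver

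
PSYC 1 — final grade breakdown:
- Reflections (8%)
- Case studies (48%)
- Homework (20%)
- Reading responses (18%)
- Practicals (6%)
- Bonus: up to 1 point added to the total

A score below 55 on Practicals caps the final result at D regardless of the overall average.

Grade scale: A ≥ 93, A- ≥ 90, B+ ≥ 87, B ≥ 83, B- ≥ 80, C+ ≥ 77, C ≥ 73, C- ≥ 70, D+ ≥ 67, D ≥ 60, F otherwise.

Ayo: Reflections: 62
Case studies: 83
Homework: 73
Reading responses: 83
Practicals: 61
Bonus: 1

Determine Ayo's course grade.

C+

Practicals score 61 ≥ 55: minimum met.
Weighted total:
  Reflections 62 × 0.08 = 4.96
  Case studies 83 × 0.48 = 39.84
  Homework 73 × 0.2 = 14.6
  Reading responses 83 × 0.18 = 14.94
  Practicals 61 × 0.06 = 3.66
Sum = 78
Bonus: 78 + 1 = 79
79 is ≥ 77 and < 80 → C+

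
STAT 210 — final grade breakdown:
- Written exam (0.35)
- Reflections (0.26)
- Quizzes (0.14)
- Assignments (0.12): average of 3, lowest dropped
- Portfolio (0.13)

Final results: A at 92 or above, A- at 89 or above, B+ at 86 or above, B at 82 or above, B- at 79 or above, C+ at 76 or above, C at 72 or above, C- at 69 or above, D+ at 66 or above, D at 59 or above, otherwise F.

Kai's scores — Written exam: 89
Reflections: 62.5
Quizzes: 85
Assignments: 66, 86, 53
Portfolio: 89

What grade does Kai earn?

Assignments: drop 53 → average of remaining 2 = 152/2 = 76
Weighted total:
  Written exam 89 × 0.35 = 31.15
  Reflections 62.5 × 0.26 = 16.25
  Quizzes 85 × 0.14 = 11.9
  Assignments 76 × 0.12 = 9.12
  Portfolio 89 × 0.13 = 11.57
Sum = 79.99
79.99 is ≥ 79 and < 82 → B-

B-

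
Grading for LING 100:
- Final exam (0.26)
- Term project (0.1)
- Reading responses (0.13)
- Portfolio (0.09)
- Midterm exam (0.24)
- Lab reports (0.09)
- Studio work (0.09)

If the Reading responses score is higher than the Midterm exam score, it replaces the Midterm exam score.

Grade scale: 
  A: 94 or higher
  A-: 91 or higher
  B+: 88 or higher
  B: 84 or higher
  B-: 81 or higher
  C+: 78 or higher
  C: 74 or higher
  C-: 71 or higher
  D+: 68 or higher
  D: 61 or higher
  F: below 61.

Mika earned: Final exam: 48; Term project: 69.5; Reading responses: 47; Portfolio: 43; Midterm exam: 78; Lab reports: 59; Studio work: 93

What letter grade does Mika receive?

D

Reading responses (47) ≤ Midterm exam (78), so Midterm exam stays at 78.
Weighted total:
  Final exam 48 × 0.26 = 12.48
  Term project 69.5 × 0.1 = 6.95
  Reading responses 47 × 0.13 = 6.11
  Portfolio 43 × 0.09 = 3.87
  Midterm exam 78 × 0.24 = 18.72
  Lab reports 59 × 0.09 = 5.31
  Studio work 93 × 0.09 = 8.37
Sum = 61.81
61.81 is ≥ 61 and < 68 → D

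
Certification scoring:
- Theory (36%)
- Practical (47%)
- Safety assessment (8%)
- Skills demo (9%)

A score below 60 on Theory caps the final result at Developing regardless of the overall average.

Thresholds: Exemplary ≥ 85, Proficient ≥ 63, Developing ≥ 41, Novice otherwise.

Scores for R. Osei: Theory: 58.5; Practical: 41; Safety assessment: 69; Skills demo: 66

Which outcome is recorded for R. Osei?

Theory score 58.5 < 60: minimum not met.
Weighted total:
  Theory 58.5 × 0.36 = 21.06
  Practical 41 × 0.47 = 19.27
  Safety assessment 69 × 0.08 = 5.52
  Skills demo 66 × 0.09 = 5.94
Sum = 51.79
51.79 would be Developing; cap at Developing applies → Developing.

Developing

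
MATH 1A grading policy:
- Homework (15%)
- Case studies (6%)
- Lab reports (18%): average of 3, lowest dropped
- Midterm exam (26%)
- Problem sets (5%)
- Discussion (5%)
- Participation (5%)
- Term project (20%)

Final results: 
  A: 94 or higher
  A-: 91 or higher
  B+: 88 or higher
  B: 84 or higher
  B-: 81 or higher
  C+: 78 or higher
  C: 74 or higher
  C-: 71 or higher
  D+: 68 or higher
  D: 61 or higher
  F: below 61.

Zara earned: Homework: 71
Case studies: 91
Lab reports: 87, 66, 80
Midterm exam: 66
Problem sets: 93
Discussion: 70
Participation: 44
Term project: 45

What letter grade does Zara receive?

Lab reports: drop 66 → average of remaining 2 = 167/2 = 83.5
Weighted total:
  Homework 71 × 0.15 = 10.65
  Case studies 91 × 0.06 = 5.46
  Lab reports 83.5 × 0.18 = 15.03
  Midterm exam 66 × 0.26 = 17.16
  Problem sets 93 × 0.05 = 4.65
  Discussion 70 × 0.05 = 3.5
  Participation 44 × 0.05 = 2.2
  Term project 45 × 0.2 = 9
Sum = 67.65
67.65 is ≥ 61 and < 68 → D

D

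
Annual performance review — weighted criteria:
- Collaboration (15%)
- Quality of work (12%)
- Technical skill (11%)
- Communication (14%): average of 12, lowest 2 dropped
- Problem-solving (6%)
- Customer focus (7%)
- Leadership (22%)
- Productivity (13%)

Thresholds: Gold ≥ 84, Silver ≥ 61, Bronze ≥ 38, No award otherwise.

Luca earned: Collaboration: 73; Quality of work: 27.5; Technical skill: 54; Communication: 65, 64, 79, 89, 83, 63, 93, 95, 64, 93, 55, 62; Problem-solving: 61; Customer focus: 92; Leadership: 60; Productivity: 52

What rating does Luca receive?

Silver

Communication: drop 55, 62 → average of remaining 10 = 788/10 = 78.8
Weighted total:
  Collaboration 73 × 0.15 = 10.95
  Quality of work 27.5 × 0.12 = 3.3
  Technical skill 54 × 0.11 = 5.94
  Communication 78.8 × 0.14 = 11.032
  Problem-solving 61 × 0.06 = 3.66
  Customer focus 92 × 0.07 = 6.44
  Leadership 60 × 0.22 = 13.2
  Productivity 52 × 0.13 = 6.76
Sum = 61.282
61.282 is ≥ 61 and < 84 → Silver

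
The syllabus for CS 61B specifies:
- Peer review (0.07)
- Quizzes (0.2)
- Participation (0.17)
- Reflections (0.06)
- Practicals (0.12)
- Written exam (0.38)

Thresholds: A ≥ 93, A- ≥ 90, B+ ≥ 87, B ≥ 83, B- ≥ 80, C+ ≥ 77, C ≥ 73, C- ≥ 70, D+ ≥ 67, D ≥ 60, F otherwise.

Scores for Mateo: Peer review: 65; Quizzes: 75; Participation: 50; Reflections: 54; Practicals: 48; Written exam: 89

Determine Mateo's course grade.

C-

Weighted total:
  Peer review 65 × 0.07 = 4.55
  Quizzes 75 × 0.2 = 15
  Participation 50 × 0.17 = 8.5
  Reflections 54 × 0.06 = 3.24
  Practicals 48 × 0.12 = 5.76
  Written exam 89 × 0.38 = 33.82
Sum = 70.87
70.87 is ≥ 70 and < 73 → C-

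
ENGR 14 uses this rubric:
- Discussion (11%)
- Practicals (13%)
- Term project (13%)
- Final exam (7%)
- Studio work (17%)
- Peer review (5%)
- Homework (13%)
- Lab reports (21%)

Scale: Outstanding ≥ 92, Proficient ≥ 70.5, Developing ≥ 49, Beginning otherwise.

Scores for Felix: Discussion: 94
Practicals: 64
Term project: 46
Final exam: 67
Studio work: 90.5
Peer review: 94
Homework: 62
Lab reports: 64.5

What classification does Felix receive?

Proficient

Weighted total:
  Discussion 94 × 0.11 = 10.34
  Practicals 64 × 0.13 = 8.32
  Term project 46 × 0.13 = 5.98
  Final exam 67 × 0.07 = 4.69
  Studio work 90.5 × 0.17 = 15.385
  Peer review 94 × 0.05 = 4.7
  Homework 62 × 0.13 = 8.06
  Lab reports 64.5 × 0.21 = 13.545
Sum = 71.02
71.02 is ≥ 70.5 and < 92 → Proficient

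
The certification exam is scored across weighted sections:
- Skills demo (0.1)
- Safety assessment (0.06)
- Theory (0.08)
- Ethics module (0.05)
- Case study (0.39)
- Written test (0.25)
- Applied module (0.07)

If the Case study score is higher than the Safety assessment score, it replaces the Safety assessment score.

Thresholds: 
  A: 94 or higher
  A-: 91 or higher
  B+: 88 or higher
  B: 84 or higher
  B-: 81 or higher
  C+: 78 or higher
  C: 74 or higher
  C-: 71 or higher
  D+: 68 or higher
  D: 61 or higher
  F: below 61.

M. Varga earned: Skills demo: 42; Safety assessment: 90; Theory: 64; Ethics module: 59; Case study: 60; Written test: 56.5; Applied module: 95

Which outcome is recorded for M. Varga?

D

Case study (60) ≤ Safety assessment (90), so Safety assessment stays at 90.
Weighted total:
  Skills demo 42 × 0.1 = 4.2
  Safety assessment 90 × 0.06 = 5.4
  Theory 64 × 0.08 = 5.12
  Ethics module 59 × 0.05 = 2.95
  Case study 60 × 0.39 = 23.4
  Written test 56.5 × 0.25 = 14.125
  Applied module 95 × 0.07 = 6.65
Sum = 61.845
61.845 is ≥ 61 and < 68 → D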